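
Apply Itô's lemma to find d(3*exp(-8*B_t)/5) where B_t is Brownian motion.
d(3*exp(-8*B_t)/5) = (96*exp(-8*B_t)/5) dt + (-24*exp(-8*B_t)/5) dB_t

Itô's formula for f(B_t) gives d f(B_t) = f'(B_t) dB_t + (1/2) f''(B_t) dt. Compute derivatives of f(x) = 3*exp(-8*x)/5:
  f'(x)  = -24*exp(-8*x)/5
  f''(x) = 192*exp(-8*x)/5
Substitute x = B_t and multiply the f'' term by 1/2:
  drift     = (1/2) * (192*exp(-8*x)/5) evaluated at B_t = 96*exp(-8*B_t)/5
  diffusion = (-24*exp(-8*x)/5) evaluated at B_t = -24*exp(-8*B_t)/5
Therefore d(3*exp(-8*B_t)/5) = (96*exp(-8*B_t)/5) dt + (-24*exp(-8*B_t)/5) dB_t.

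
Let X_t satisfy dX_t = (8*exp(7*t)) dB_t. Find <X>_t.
<X>_t = 32*exp(14*t)/7 - 32/7

For an Itô process dX_t = a(t) dt + b(t) dB_t, the quadratic variation is <X>_t = int_0^t b(s)^2 ds (the drift term does not contribute). Here b(s) = 8*exp(7*s), so
  b(s)^2 = 64*exp(14*s).
Integrating from 0 to t:
  <X>_t = int_0^t (64*exp(14*s)) ds = 32*exp(14*t)/7 - 32/7.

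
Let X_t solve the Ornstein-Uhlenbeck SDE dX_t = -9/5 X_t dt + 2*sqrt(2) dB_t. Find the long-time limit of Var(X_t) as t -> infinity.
lim Var(X_t) = 20/9

The OU SDE dX = -theta X dt + sigma dB admits the integrating factor exp(theta t): d(exp(theta t) X_t) = sigma exp(theta t) dB_t. Integrating from 0 to t gives X_t = x_0 * exp(-theta t) + sigma * int_0^t exp(-theta (t-s)) dB_s for any initial x_0. The Itô integral has variance (by the Itô isometry) sigma^2 * int_0^t exp(-2 theta (t - s)) ds = sigma^2 * (1 - exp(-2 theta t)) / (2 theta), independent of x_0.
With theta = 9/5, sigma = 2*sqrt(2):
  Var(X_t) = (2*sqrt(2))^2 * (1 - exp(-2*9/5 t)) / (2 * 9/5) = 20/9 - 20*exp(-18*t/5)/9.
As t -> infinity, exp(-2*9/5 t) -> 0, so the stationary variance is sigma^2 / (2 theta) = 20/9.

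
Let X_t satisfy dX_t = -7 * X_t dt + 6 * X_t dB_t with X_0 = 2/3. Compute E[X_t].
E[X_t] = 2*exp(-7*t)/3

For GBM dX = mu X dt + sigma X dB with X_0 = x_0, apply Itô to Y = log X: dY = (mu - sigma^2/2) dt + sigma dB, so Y_t = log(x_0) + (mu - sigma^2/2) t + sigma B_t and hence X_t = x_0 * exp((mu - sigma^2/2) t + sigma B_t).
With mu = -7, sigma = 6, x_0 = 2/3, this gives:
  X_t = 2/3 * exp((-25) * t + (6) * B_t).
Since sigma*B_t ~ Normal(0, sigma^2 t), E[exp(sigma*B_t)] = exp(sigma^2 t / 2); so E[X_t] = x_0 * exp((mu - sigma^2/2) t) * exp(sigma^2 t / 2) = x_0 * exp(mu t) = 2*exp(-7*t)/3.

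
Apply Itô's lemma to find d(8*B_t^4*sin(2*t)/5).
d(8*B_t^4*sin(2*t)/5) = (16*B_t^2*(B_t^2*cos(2*t) + 3*sin(2*t))/5) dt + (32*B_t^3*sin(2*t)/5) dB_t

Itô's formula for f(t, x): d f(t, B_t) = (f_t + (1/2) f_xx) dt + f_x dB_t. Compute partials of f(t, x) = 8*x^4*sin(2*t)/5:
  f_t(t,x)  = 16*x^4*cos(2*t)/5
  f_x(t,x)  = 32*x^3*sin(2*t)/5
  f_xx(t,x) = 96*x^2*sin(2*t)/5
Assemble drift = f_t + (1/2) f_xx = 16*x^2*(x^2*cos(2*t) + 3*sin(2*t))/5 and diffusion = f_x = 32*x^3*sin(2*t)/5. Substituting x = B_t:
  d(8*B_t^4*sin(2*t)/5) = (16*B_t^2*(B_t^2*cos(2*t) + 3*sin(2*t))/5) dt + (32*B_t^3*sin(2*t)/5) dB_t.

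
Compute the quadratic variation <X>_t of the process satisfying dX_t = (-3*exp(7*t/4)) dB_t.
<X>_t = 18*exp(7*t/2)/7 - 18/7

For an Itô process dX_t = a(t) dt + b(t) dB_t, the quadratic variation is <X>_t = int_0^t b(s)^2 ds (the drift term does not contribute). Here b(s) = -3*exp(7*s/4), so
  b(s)^2 = 9*exp(7*s/2).
Integrating from 0 to t:
  <X>_t = int_0^t (9*exp(7*s/2)) ds = 18*exp(7*t/2)/7 - 18/7.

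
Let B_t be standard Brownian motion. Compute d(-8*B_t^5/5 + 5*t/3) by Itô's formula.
d(-8*B_t^5/5 + 5*t/3) = (5/3 - 16*B_t^3) dt + (-8*B_t^4) dB_t

Itô's formula for f(t, x): d f(t, B_t) = (f_t + (1/2) f_xx) dt + f_x dB_t. Compute partials of f(t, x) = 5*t/3 - 8*x^5/5:
  f_t(t,x)  = 5/3
  f_x(t,x)  = -8*x^4
  f_xx(t,x) = -32*x^3
Assemble drift = f_t + (1/2) f_xx = 5/3 - 16*x^3 and diffusion = f_x = -8*x^4. Substituting x = B_t:
  d(-8*B_t^5/5 + 5*t/3) = (5/3 - 16*B_t^3) dt + (-8*B_t^4) dB_t.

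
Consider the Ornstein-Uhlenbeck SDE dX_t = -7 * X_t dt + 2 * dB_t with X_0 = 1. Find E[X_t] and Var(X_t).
E[X_t] = exp(-7*t); Var(X_t) = 2/7 - 2*exp(-14*t)/7

The OU SDE dX = -theta X dt + sigma dB admits the integrating factor exp(theta t): d(exp(theta t) X_t) = sigma exp(theta t) dB_t. Integrating from 0 to t:
  X_t = x_0 * exp(-theta t) + sigma * int_0^t exp(-theta (t-s)) dB_s.
The Itô integral has mean 0 and (by the Itô isometry) variance sigma^2 * int_0^t exp(-2 theta (t - s)) ds = sigma^2 * (1 - exp(-2 theta t)) / (2 theta).
With theta = 7, sigma = 2, x_0 = 1:
  E[X_t] = 1 * exp(-7 t) = exp(-7*t)
  Var(X_t) = (2)^2 * (1 - exp(-2*7 t)) / (2 * 7) = 2/7 - 2*exp(-14*t)/7.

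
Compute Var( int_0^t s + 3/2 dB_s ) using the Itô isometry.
Var = t*(4*t^2 + 18*t + 27)/12

The Itô integral of a deterministic integrand f(s) has mean 0 because each increment f(s) * (B_{s+ds} - B_s) has mean 0. By the Itô isometry:
  Var( int_0^t f(s) dB_s ) = E[ (int_0^t f(s) dB_s)^2 ] = int_0^t f(s)^2 ds.
Here f(s) = s + 3/2, so f(s)^2 = (2*s + 3)^2/4. Integrate:
  int_0^t ((2*s + 3)^2/4) ds = t*(4*t^2 + 18*t + 27)/12.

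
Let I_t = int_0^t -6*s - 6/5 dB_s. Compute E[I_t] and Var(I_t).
E[I_t] = 0; Var(I_t) = 12*t*(25*t^2 + 15*t + 3)/25

The Itô integral of a deterministic integrand f(s) has mean 0 because each increment f(s) * (B_{s+ds} - B_s) has mean 0. By the Itô isometry:
  Var( int_0^t f(s) dB_s ) = E[ (int_0^t f(s) dB_s)^2 ] = int_0^t f(s)^2 ds.
Here f(s) = -6*s - 6/5, so f(s)^2 = 36*(5*s + 1)^2/25. Integrate:
  int_0^t (36*(5*s + 1)^2/25) ds = 12*t*(25*t^2 + 15*t + 3)/25.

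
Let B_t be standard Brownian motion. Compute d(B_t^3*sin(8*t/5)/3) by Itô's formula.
d(B_t^3*sin(8*t/5)/3) = (B_t*(8*B_t^2*cos(8*t/5)/15 + sin(8*t/5))) dt + (B_t^2*sin(8*t/5)) dB_t

Itô's formula for f(t, x): d f(t, B_t) = (f_t + (1/2) f_xx) dt + f_x dB_t. Compute partials of f(t, x) = x^3*sin(8*t/5)/3:
  f_t(t,x)  = 8*x^3*cos(8*t/5)/15
  f_x(t,x)  = x^2*sin(8*t/5)
  f_xx(t,x) = 2*x*sin(8*t/5)
Assemble drift = f_t + (1/2) f_xx = x*(8*x^2*cos(8*t/5)/15 + sin(8*t/5)) and diffusion = f_x = x^2*sin(8*t/5). Substituting x = B_t:
  d(B_t^3*sin(8*t/5)/3) = (B_t*(8*B_t^2*cos(8*t/5)/15 + sin(8*t/5))) dt + (B_t^2*sin(8*t/5)) dB_t.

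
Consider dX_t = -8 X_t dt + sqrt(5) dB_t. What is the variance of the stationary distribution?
lim Var(X_t) = 5/16

The OU SDE dX = -theta X dt + sigma dB admits the integrating factor exp(theta t): d(exp(theta t) X_t) = sigma exp(theta t) dB_t. Integrating from 0 to t gives X_t = x_0 * exp(-theta t) + sigma * int_0^t exp(-theta (t-s)) dB_s for any initial x_0. The Itô integral has variance (by the Itô isometry) sigma^2 * int_0^t exp(-2 theta (t - s)) ds = sigma^2 * (1 - exp(-2 theta t)) / (2 theta), independent of x_0.
With theta = 8, sigma = sqrt(5):
  Var(X_t) = (sqrt(5))^2 * (1 - exp(-2*8 t)) / (2 * 8) = 5/16 - 5*exp(-16*t)/16.
As t -> infinity, exp(-2*8 t) -> 0, so the stationary variance is sigma^2 / (2 theta) = 5/16.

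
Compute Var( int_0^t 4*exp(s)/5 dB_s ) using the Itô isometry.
Var = 8*exp(2*t)/25 - 8/25

The Itô integral of a deterministic integrand f(s) has mean 0 because each increment f(s) * (B_{s+ds} - B_s) has mean 0. By the Itô isometry:
  Var( int_0^t f(s) dB_s ) = E[ (int_0^t f(s) dB_s)^2 ] = int_0^t f(s)^2 ds.
Here f(s) = 4*exp(s)/5, so f(s)^2 = 16*exp(2*s)/25. Integrate:
  int_0^t (16*exp(2*s)/25) ds = 8*exp(2*t)/25 - 8/25.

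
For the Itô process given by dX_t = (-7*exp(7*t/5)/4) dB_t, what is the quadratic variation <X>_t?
<X>_t = 35*exp(14*t/5)/32 - 35/32

For an Itô process dX_t = a(t) dt + b(t) dB_t, the quadratic variation is <X>_t = int_0^t b(s)^2 ds (the drift term does not contribute). Here b(s) = -7*exp(7*s/5)/4, so
  b(s)^2 = 49*exp(14*s/5)/16.
Integrating from 0 to t:
  <X>_t = int_0^t (49*exp(14*s/5)/16) ds = 35*exp(14*t/5)/32 - 35/32.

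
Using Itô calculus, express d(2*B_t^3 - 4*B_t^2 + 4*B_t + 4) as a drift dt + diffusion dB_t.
d(2*B_t^3 - 4*B_t^2 + 4*B_t + 4) = (6*B_t - 4) dt + (6*B_t^2 - 8*B_t + 4) dB_t

Itô's formula for f(B_t) gives d f(B_t) = f'(B_t) dB_t + (1/2) f''(B_t) dt. Compute derivatives of f(x) = 2*x^3 - 4*x^2 + 4*x + 4:
  f'(x)  = 6*x^2 - 8*x + 4
  f''(x) = 12*x - 8
Substitute x = B_t and multiply the f'' term by 1/2:
  drift     = (1/2) * (12*x - 8) evaluated at B_t = 6*B_t - 4
  diffusion = (6*x^2 - 8*x + 4) evaluated at B_t = 6*B_t^2 - 8*B_t + 4
Therefore d(2*B_t^3 - 4*B_t^2 + 4*B_t + 4) = (6*B_t - 4) dt + (6*B_t^2 - 8*B_t + 4) dB_t.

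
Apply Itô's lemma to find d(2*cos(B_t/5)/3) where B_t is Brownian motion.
d(2*cos(B_t/5)/3) = (-cos(B_t/5)/75) dt + (-2*sin(B_t/5)/15) dB_t

Itô's formula for f(B_t) gives d f(B_t) = f'(B_t) dB_t + (1/2) f''(B_t) dt. Compute derivatives of f(x) = 2*cos(x/5)/3:
  f'(x)  = -2*sin(x/5)/15
  f''(x) = -2*cos(x/5)/75
Substitute x = B_t and multiply the f'' term by 1/2:
  drift     = (1/2) * (-2*cos(x/5)/75) evaluated at B_t = -cos(B_t/5)/75
  diffusion = (-2*sin(x/5)/15) evaluated at B_t = -2*sin(B_t/5)/15
Therefore d(2*cos(B_t/5)/3) = (-cos(B_t/5)/75) dt + (-2*sin(B_t/5)/15) dB_t.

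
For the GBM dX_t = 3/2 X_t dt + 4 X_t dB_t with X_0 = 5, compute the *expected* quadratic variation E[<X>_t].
E[<X>_t] = 400*exp(19*t)/19 - 400/19

<X>_t = int_0^t (4 * X_s)^2 ds. Taking expectation inside the integral: E[<X>_t] = 4^2 * int_0^t E[X_s^2] ds. For GBM, E[X_s^2] = x_0^2 * exp((2 mu + sigma^2) s). Integrating:
  E[<X>_t] = 4^2 * 5^2 * (exp((2*(3/2) + 4^2) t) - 1) / (2*(3/2) + 4^2)
           = 4^2 * 5^2 * (exp(19 t) - 1) / 19 = 400*exp(19*t)/19 - 400/19.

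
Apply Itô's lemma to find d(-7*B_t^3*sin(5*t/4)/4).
d(-7*B_t^3*sin(5*t/4)/4) = (-7*B_t*(5*B_t^2*cos(5*t/4) + 12*sin(5*t/4))/16) dt + (-21*B_t^2*sin(5*t/4)/4) dB_t

Itô's formula for f(t, x): d f(t, B_t) = (f_t + (1/2) f_xx) dt + f_x dB_t. Compute partials of f(t, x) = -7*x^3*sin(5*t/4)/4:
  f_t(t,x)  = -35*x^3*cos(5*t/4)/16
  f_x(t,x)  = -21*x^2*sin(5*t/4)/4
  f_xx(t,x) = -21*x*sin(5*t/4)/2
Assemble drift = f_t + (1/2) f_xx = -7*x*(5*x^2*cos(5*t/4) + 12*sin(5*t/4))/16 and diffusion = f_x = -21*x^2*sin(5*t/4)/4. Substituting x = B_t:
  d(-7*B_t^3*sin(5*t/4)/4) = (-7*B_t*(5*B_t^2*cos(5*t/4) + 12*sin(5*t/4))/16) dt + (-21*B_t^2*sin(5*t/4)/4) dB_t.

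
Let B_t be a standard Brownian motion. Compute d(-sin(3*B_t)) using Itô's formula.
d(-sin(3*B_t)) = (9*sin(3*B_t)/2) dt + (-3*cos(3*B_t)) dB_t

Itô's formula for f(B_t) gives d f(B_t) = f'(B_t) dB_t + (1/2) f''(B_t) dt. Compute derivatives of f(x) = -sin(3*x):
  f'(x)  = -3*cos(3*x)
  f''(x) = 9*sin(3*x)
Substitute x = B_t and multiply the f'' term by 1/2:
  drift     = (1/2) * (9*sin(3*x)) evaluated at B_t = 9*sin(3*B_t)/2
  diffusion = (-3*cos(3*x)) evaluated at B_t = -3*cos(3*B_t)
Therefore d(-sin(3*B_t)) = (9*sin(3*B_t)/2) dt + (-3*cos(3*B_t)) dB_t.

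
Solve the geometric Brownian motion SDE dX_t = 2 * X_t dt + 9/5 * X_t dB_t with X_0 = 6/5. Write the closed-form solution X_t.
X_t = 6/5 * exp((19/50) * t + (9/5) * B_t)

For GBM dX = mu X dt + sigma X dB with X_0 = x_0, apply Itô to Y = log X: dY = (mu - sigma^2/2) dt + sigma dB, so Y_t = log(x_0) + (mu - sigma^2/2) t + sigma B_t and hence X_t = x_0 * exp((mu - sigma^2/2) t + sigma B_t).
With mu = 2, sigma = 9/5, x_0 = 6/5, this gives:
  X_t = 6/5 * exp((19/50) * t + (9/5) * B_t).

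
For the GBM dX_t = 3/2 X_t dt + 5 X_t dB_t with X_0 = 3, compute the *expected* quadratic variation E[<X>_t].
E[<X>_t] = 225*exp(28*t)/28 - 225/28

<X>_t = int_0^t (5 * X_s)^2 ds. Taking expectation inside the integral: E[<X>_t] = 5^2 * int_0^t E[X_s^2] ds. For GBM, E[X_s^2] = x_0^2 * exp((2 mu + sigma^2) s). Integrating:
  E[<X>_t] = 5^2 * 3^2 * (exp((2*(3/2) + 5^2) t) - 1) / (2*(3/2) + 5^2)
           = 5^2 * 3^2 * (exp(28 t) - 1) / 28 = 225*exp(28*t)/28 - 225/28.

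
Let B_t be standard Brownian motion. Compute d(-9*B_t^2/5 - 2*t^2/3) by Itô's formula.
d(-9*B_t^2/5 - 2*t^2/3) = (-4*t/3 - 9/5) dt + (-18*B_t/5) dB_t

Itô's formula for f(t, x): d f(t, B_t) = (f_t + (1/2) f_xx) dt + f_x dB_t. Compute partials of f(t, x) = -2*t^2/3 - 9*x^2/5:
  f_t(t,x)  = -4*t/3
  f_x(t,x)  = -18*x/5
  f_xx(t,x) = -18/5
Assemble drift = f_t + (1/2) f_xx = -4*t/3 - 9/5 and diffusion = f_x = -18*x/5. Substituting x = B_t:
  d(-9*B_t^2/5 - 2*t^2/3) = (-4*t/3 - 9/5) dt + (-18*B_t/5) dB_t.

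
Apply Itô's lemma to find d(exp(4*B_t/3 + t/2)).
d(exp(4*B_t/3 + t/2)) = (25*exp(4*B_t/3 + t/2)/18) dt + (4*exp(4*B_t/3 + t/2)/3) dB_t

Itô's formula for f(t, x): d f(t, B_t) = (f_t + (1/2) f_xx) dt + f_x dB_t. Compute partials of f(t, x) = exp(t/2 + 4*x/3):
  f_t(t,x)  = exp(t/2 + 4*x/3)/2
  f_x(t,x)  = 4*exp(t/2 + 4*x/3)/3
  f_xx(t,x) = 16*exp(t/2 + 4*x/3)/9
Assemble drift = f_t + (1/2) f_xx = 25*exp(t/2 + 4*x/3)/18 and diffusion = f_x = 4*exp(t/2 + 4*x/3)/3. Substituting x = B_t:
  d(exp(4*B_t/3 + t/2)) = (25*exp(4*B_t/3 + t/2)/18) dt + (4*exp(4*B_t/3 + t/2)/3) dB_t.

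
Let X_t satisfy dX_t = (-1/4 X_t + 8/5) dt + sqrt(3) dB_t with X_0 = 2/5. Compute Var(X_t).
Var(X_t) = 6 - 6*exp(-t/2)

The variance V(t) = Var(X_t) satisfies V'(t) = 2 a V(t) + c^2 with V(0) = 0 (drift coefficient is linear in X, diffusion is constant). With a = -1/4, c = sqrt(3), the solution is
  V(t) = (c^2 / (2 a)) * (exp(2 a t) - 1)
       = (sqrt(3)^2 / (2*(-1/4))) * (exp((-1/2) t) - 1)
       = 6 - 6*exp(-t/2).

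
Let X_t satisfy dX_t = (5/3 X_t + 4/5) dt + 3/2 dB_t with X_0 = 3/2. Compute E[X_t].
E[X_t] = 99*exp(5*t/3)/50 - 12/25

Taking expectations and using E[dB_t] = 0, the mean m(t) = E[X_t] satisfies the ODE m'(t) = a m(t) + b with m(0) = x_0. With a = 5/3, b = 4/5, x_0 = 3/2, the solution is
  m(t) = x_0 * exp(a t) + (b/a) * (exp(a t) - 1)
       = (3/2) * exp((5/3) t) + ((4/5)/(5/3)) * (exp((5/3) t) - 1)
       = 99*exp(5*t/3)/50 - 12/25.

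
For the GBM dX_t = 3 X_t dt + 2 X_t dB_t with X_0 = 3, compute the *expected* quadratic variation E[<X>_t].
E[<X>_t] = 18*exp(10*t)/5 - 18/5

<X>_t = int_0^t (2 * X_s)^2 ds. Taking expectation inside the integral: E[<X>_t] = 2^2 * int_0^t E[X_s^2] ds. For GBM, E[X_s^2] = x_0^2 * exp((2 mu + sigma^2) s). Integrating:
  E[<X>_t] = 2^2 * 3^2 * (exp((2*3 + 2^2) t) - 1) / (2*3 + 2^2)
           = 2^2 * 3^2 * (exp(10 t) - 1) / 10 = 18*exp(10*t)/5 - 18/5.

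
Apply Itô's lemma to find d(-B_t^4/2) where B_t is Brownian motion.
d(-B_t^4/2) = (-3*B_t^2) dt + (-2*B_t^3) dB_t

Itô's formula for f(B_t) gives d f(B_t) = f'(B_t) dB_t + (1/2) f''(B_t) dt. Compute derivatives of f(x) = -x^4/2:
  f'(x)  = -2*x^3
  f''(x) = -6*x^2
Substitute x = B_t and multiply the f'' term by 1/2:
  drift     = (1/2) * (-6*x^2) evaluated at B_t = -3*B_t^2
  diffusion = (-2*x^3) evaluated at B_t = -2*B_t^3
Therefore d(-B_t^4/2) = (-3*B_t^2) dt + (-2*B_t^3) dB_t.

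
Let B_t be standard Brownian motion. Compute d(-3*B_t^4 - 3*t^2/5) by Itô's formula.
d(-3*B_t^4 - 3*t^2/5) = (-18*B_t^2 - 6*t/5) dt + (-12*B_t^3) dB_t

Itô's formula for f(t, x): d f(t, B_t) = (f_t + (1/2) f_xx) dt + f_x dB_t. Compute partials of f(t, x) = -3*t^2/5 - 3*x^4:
  f_t(t,x)  = -6*t/5
  f_x(t,x)  = -12*x^3
  f_xx(t,x) = -36*x^2
Assemble drift = f_t + (1/2) f_xx = -6*t/5 - 18*x^2 and diffusion = f_x = -12*x^3. Substituting x = B_t:
  d(-3*B_t^4 - 3*t^2/5) = (-18*B_t^2 - 6*t/5) dt + (-12*B_t^3) dB_t.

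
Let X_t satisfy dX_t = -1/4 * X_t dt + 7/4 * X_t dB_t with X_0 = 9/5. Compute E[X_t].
E[X_t] = 9*exp(-t/4)/5

For GBM dX = mu X dt + sigma X dB with X_0 = x_0, apply Itô to Y = log X: dY = (mu - sigma^2/2) dt + sigma dB, so Y_t = log(x_0) + (mu - sigma^2/2) t + sigma B_t and hence X_t = x_0 * exp((mu - sigma^2/2) t + sigma B_t).
With mu = -1/4, sigma = 7/4, x_0 = 9/5, this gives:
  X_t = 9/5 * exp((-57/32) * t + (7/4) * B_t).
Since sigma*B_t ~ Normal(0, sigma^2 t), E[exp(sigma*B_t)] = exp(sigma^2 t / 2); so E[X_t] = x_0 * exp((mu - sigma^2/2) t) * exp(sigma^2 t / 2) = x_0 * exp(mu t) = 9*exp(-t/4)/5.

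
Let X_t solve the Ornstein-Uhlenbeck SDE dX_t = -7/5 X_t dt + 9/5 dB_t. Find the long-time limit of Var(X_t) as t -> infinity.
lim Var(X_t) = 81/70

The OU SDE dX = -theta X dt + sigma dB admits the integrating factor exp(theta t): d(exp(theta t) X_t) = sigma exp(theta t) dB_t. Integrating from 0 to t gives X_t = x_0 * exp(-theta t) + sigma * int_0^t exp(-theta (t-s)) dB_s for any initial x_0. The Itô integral has variance (by the Itô isometry) sigma^2 * int_0^t exp(-2 theta (t - s)) ds = sigma^2 * (1 - exp(-2 theta t)) / (2 theta), independent of x_0.
With theta = 7/5, sigma = 9/5:
  Var(X_t) = (9/5)^2 * (1 - exp(-2*7/5 t)) / (2 * 7/5) = 81/70 - 81*exp(-14*t/5)/70.
As t -> infinity, exp(-2*7/5 t) -> 0, so the stationary variance is sigma^2 / (2 theta) = 81/70.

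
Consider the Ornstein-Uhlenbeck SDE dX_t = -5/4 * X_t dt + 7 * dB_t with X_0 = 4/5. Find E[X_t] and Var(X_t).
E[X_t] = 4*exp(-5*t/4)/5; Var(X_t) = 98/5 - 98*exp(-5*t/2)/5

The OU SDE dX = -theta X dt + sigma dB admits the integrating factor exp(theta t): d(exp(theta t) X_t) = sigma exp(theta t) dB_t. Integrating from 0 to t:
  X_t = x_0 * exp(-theta t) + sigma * int_0^t exp(-theta (t-s)) dB_s.
The Itô integral has mean 0 and (by the Itô isometry) variance sigma^2 * int_0^t exp(-2 theta (t - s)) ds = sigma^2 * (1 - exp(-2 theta t)) / (2 theta).
With theta = 5/4, sigma = 7, x_0 = 4/5:
  E[X_t] = 4/5 * exp(-5/4 t) = 4*exp(-5*t/4)/5
  Var(X_t) = (7)^2 * (1 - exp(-2*5/4 t)) / (2 * 5/4) = 98/5 - 98*exp(-5*t/2)/5.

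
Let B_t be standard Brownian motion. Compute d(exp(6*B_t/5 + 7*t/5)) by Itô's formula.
d(exp(6*B_t/5 + 7*t/5)) = (53*exp(6*B_t/5 + 7*t/5)/25) dt + (6*exp(6*B_t/5 + 7*t/5)/5) dB_t

Itô's formula for f(t, x): d f(t, B_t) = (f_t + (1/2) f_xx) dt + f_x dB_t. Compute partials of f(t, x) = exp(7*t/5 + 6*x/5):
  f_t(t,x)  = 7*exp(7*t/5 + 6*x/5)/5
  f_x(t,x)  = 6*exp(7*t/5 + 6*x/5)/5
  f_xx(t,x) = 36*exp(7*t/5 + 6*x/5)/25
Assemble drift = f_t + (1/2) f_xx = 53*exp(7*t/5 + 6*x/5)/25 and diffusion = f_x = 6*exp(7*t/5 + 6*x/5)/5. Substituting x = B_t:
  d(exp(6*B_t/5 + 7*t/5)) = (53*exp(6*B_t/5 + 7*t/5)/25) dt + (6*exp(6*B_t/5 + 7*t/5)/5) dB_t.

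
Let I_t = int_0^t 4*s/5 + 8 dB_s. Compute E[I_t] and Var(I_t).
E[I_t] = 0; Var(I_t) = 16*t*(t^2 + 30*t + 300)/75

The Itô integral of a deterministic integrand f(s) has mean 0 because each increment f(s) * (B_{s+ds} - B_s) has mean 0. By the Itô isometry:
  Var( int_0^t f(s) dB_s ) = E[ (int_0^t f(s) dB_s)^2 ] = int_0^t f(s)^2 ds.
Here f(s) = 4*s/5 + 8, so f(s)^2 = 16*(s + 10)^2/25. Integrate:
  int_0^t (16*(s + 10)^2/25) ds = 16*t*(t^2 + 30*t + 300)/75.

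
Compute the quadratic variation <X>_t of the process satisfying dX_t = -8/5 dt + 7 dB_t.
<X>_t = 49*t

For an Itô process dX_t = a(t) dt + b(t) dB_t, the quadratic variation is <X>_t = int_0^t b(s)^2 ds (the drift term does not contribute). Here b(s) = 7, so
  b(s)^2 = 49.
Integrating from 0 to t:
  <X>_t = int_0^t (49) ds = 49*t.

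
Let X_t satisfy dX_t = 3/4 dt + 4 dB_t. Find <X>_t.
<X>_t = 16*t

For an Itô process dX_t = a(t) dt + b(t) dB_t, the quadratic variation is <X>_t = int_0^t b(s)^2 ds (the drift term does not contribute). Here b(s) = 4, so
  b(s)^2 = 16.
Integrating from 0 to t:
  <X>_t = int_0^t (16) ds = 16*t.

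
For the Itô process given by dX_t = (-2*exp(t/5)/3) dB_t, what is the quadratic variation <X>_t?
<X>_t = 10*exp(2*t/5)/9 - 10/9

For an Itô process dX_t = a(t) dt + b(t) dB_t, the quadratic variation is <X>_t = int_0^t b(s)^2 ds (the drift term does not contribute). Here b(s) = -2*exp(s/5)/3, so
  b(s)^2 = 4*exp(2*s/5)/9.
Integrating from 0 to t:
  <X>_t = int_0^t (4*exp(2*s/5)/9) ds = 10*exp(2*t/5)/9 - 10/9.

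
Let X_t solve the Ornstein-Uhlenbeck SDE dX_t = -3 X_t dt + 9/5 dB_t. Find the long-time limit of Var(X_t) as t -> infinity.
lim Var(X_t) = 27/50

The OU SDE dX = -theta X dt + sigma dB admits the integrating factor exp(theta t): d(exp(theta t) X_t) = sigma exp(theta t) dB_t. Integrating from 0 to t gives X_t = x_0 * exp(-theta t) + sigma * int_0^t exp(-theta (t-s)) dB_s for any initial x_0. The Itô integral has variance (by the Itô isometry) sigma^2 * int_0^t exp(-2 theta (t - s)) ds = sigma^2 * (1 - exp(-2 theta t)) / (2 theta), independent of x_0.
With theta = 3, sigma = 9/5:
  Var(X_t) = (9/5)^2 * (1 - exp(-2*3 t)) / (2 * 3) = 27/50 - 27*exp(-6*t)/50.
As t -> infinity, exp(-2*3 t) -> 0, so the stationary variance is sigma^2 / (2 theta) = 27/50.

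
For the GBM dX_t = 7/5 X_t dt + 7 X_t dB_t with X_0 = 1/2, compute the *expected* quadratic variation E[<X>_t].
E[<X>_t] = 35*exp(259*t/5)/148 - 35/148

<X>_t = int_0^t (7 * X_s)^2 ds. Taking expectation inside the integral: E[<X>_t] = 7^2 * int_0^t E[X_s^2] ds. For GBM, E[X_s^2] = x_0^2 * exp((2 mu + sigma^2) s). Integrating:
  E[<X>_t] = 7^2 * (1/2)^2 * (exp((2*(7/5) + 7^2) t) - 1) / (2*(7/5) + 7^2)
           = 7^2 * (1/2)^2 * (exp((259/5) t) - 1) / (259/5) = 35*exp(259*t/5)/148 - 35/148.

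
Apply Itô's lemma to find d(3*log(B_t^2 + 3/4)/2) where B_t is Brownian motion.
d(3*log(B_t^2 + 3/4)/2) = (6*(3 - 4*B_t^2)/(4*B_t^2 + 3)^2) dt + (12*B_t/(4*B_t^2 + 3)) dB_t

Itô's formula for f(B_t) gives d f(B_t) = f'(B_t) dB_t + (1/2) f''(B_t) dt. Compute derivatives of f(x) = 3*log(x^2 + 3/4)/2:
  f'(x)  = 12*x/(4*x^2 + 3)
  f''(x) = 12*(3 - 4*x^2)/(4*x^2 + 3)^2
Substitute x = B_t and multiply the f'' term by 1/2:
  drift     = (1/2) * (12*(3 - 4*x^2)/(4*x^2 + 3)^2) evaluated at B_t = 6*(3 - 4*B_t^2)/(4*B_t^2 + 3)^2
  diffusion = (12*x/(4*x^2 + 3)) evaluated at B_t = 12*B_t/(4*B_t^2 + 3)
Therefore d(3*log(B_t^2 + 3/4)/2) = (6*(3 - 4*B_t^2)/(4*B_t^2 + 3)^2) dt + (12*B_t/(4*B_t^2 + 3)) dB_t.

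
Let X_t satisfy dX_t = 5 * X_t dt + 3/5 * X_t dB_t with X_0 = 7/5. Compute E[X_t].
E[X_t] = 7*exp(5*t)/5

For GBM dX = mu X dt + sigma X dB with X_0 = x_0, apply Itô to Y = log X: dY = (mu - sigma^2/2) dt + sigma dB, so Y_t = log(x_0) + (mu - sigma^2/2) t + sigma B_t and hence X_t = x_0 * exp((mu - sigma^2/2) t + sigma B_t).
With mu = 5, sigma = 3/5, x_0 = 7/5, this gives:
  X_t = 7/5 * exp((241/50) * t + (3/5) * B_t).
Since sigma*B_t ~ Normal(0, sigma^2 t), E[exp(sigma*B_t)] = exp(sigma^2 t / 2); so E[X_t] = x_0 * exp((mu - sigma^2/2) t) * exp(sigma^2 t / 2) = x_0 * exp(mu t) = 7*exp(5*t)/5.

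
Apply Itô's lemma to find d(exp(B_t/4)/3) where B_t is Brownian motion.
d(exp(B_t/4)/3) = (exp(B_t/4)/96) dt + (exp(B_t/4)/12) dB_t

Itô's formula for f(B_t) gives d f(B_t) = f'(B_t) dB_t + (1/2) f''(B_t) dt. Compute derivatives of f(x) = exp(x/4)/3:
  f'(x)  = exp(x/4)/12
  f''(x) = exp(x/4)/48
Substitute x = B_t and multiply the f'' term by 1/2:
  drift     = (1/2) * (exp(x/4)/48) evaluated at B_t = exp(B_t/4)/96
  diffusion = (exp(x/4)/12) evaluated at B_t = exp(B_t/4)/12
Therefore d(exp(B_t/4)/3) = (exp(B_t/4)/96) dt + (exp(B_t/4)/12) dB_t.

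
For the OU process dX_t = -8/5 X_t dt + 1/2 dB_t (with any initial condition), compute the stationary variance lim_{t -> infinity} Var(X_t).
lim Var(X_t) = 5/64

The OU SDE dX = -theta X dt + sigma dB admits the integrating factor exp(theta t): d(exp(theta t) X_t) = sigma exp(theta t) dB_t. Integrating from 0 to t gives X_t = x_0 * exp(-theta t) + sigma * int_0^t exp(-theta (t-s)) dB_s for any initial x_0. The Itô integral has variance (by the Itô isometry) sigma^2 * int_0^t exp(-2 theta (t - s)) ds = sigma^2 * (1 - exp(-2 theta t)) / (2 theta), independent of x_0.
With theta = 8/5, sigma = 1/2:
  Var(X_t) = (1/2)^2 * (1 - exp(-2*8/5 t)) / (2 * 8/5) = 5/64 - 5*exp(-16*t/5)/64.
As t -> infinity, exp(-2*8/5 t) -> 0, so the stationary variance is sigma^2 / (2 theta) = 5/64.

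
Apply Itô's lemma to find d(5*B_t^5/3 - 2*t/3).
d(5*B_t^5/3 - 2*t/3) = (50*B_t^3/3 - 2/3) dt + (25*B_t^4/3) dB_t

Itô's formula for f(t, x): d f(t, B_t) = (f_t + (1/2) f_xx) dt + f_x dB_t. Compute partials of f(t, x) = -2*t/3 + 5*x^5/3:
  f_t(t,x)  = -2/3
  f_x(t,x)  = 25*x^4/3
  f_xx(t,x) = 100*x^3/3
Assemble drift = f_t + (1/2) f_xx = 50*x^3/3 - 2/3 and diffusion = f_x = 25*x^4/3. Substituting x = B_t:
  d(5*B_t^5/3 - 2*t/3) = (50*B_t^3/3 - 2/3) dt + (25*B_t^4/3) dB_t.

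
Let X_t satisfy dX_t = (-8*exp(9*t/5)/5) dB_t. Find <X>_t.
<X>_t = 32*exp(18*t/5)/45 - 32/45

For an Itô process dX_t = a(t) dt + b(t) dB_t, the quadratic variation is <X>_t = int_0^t b(s)^2 ds (the drift term does not contribute). Here b(s) = -8*exp(9*s/5)/5, so
  b(s)^2 = 64*exp(18*s/5)/25.
Integrating from 0 to t:
  <X>_t = int_0^t (64*exp(18*s/5)/25) ds = 32*exp(18*t/5)/45 - 32/45.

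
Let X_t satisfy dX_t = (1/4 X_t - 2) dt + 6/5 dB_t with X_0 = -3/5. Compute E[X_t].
E[X_t] = 8 - 43*exp(t/4)/5

Taking expectations and using E[dB_t] = 0, the mean m(t) = E[X_t] satisfies the ODE m'(t) = a m(t) + b with m(0) = x_0. With a = 1/4, b = -2, x_0 = -3/5, the solution is
  m(t) = x_0 * exp(a t) + (b/a) * (exp(a t) - 1)
       = (-3/5) * exp((1/4) t) + ((-2)/(1/4)) * (exp((1/4) t) - 1)
       = 8 - 43*exp(t/4)/5.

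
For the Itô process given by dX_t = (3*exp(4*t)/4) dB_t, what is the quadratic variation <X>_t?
<X>_t = 9*exp(8*t)/128 - 9/128

For an Itô process dX_t = a(t) dt + b(t) dB_t, the quadratic variation is <X>_t = int_0^t b(s)^2 ds (the drift term does not contribute). Here b(s) = 3*exp(4*s)/4, so
  b(s)^2 = 9*exp(8*s)/16.
Integrating from 0 to t:
  <X>_t = int_0^t (9*exp(8*s)/16) ds = 9*exp(8*t)/128 - 9/128.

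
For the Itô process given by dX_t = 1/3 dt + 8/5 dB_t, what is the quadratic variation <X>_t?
<X>_t = 64*t/25

For an Itô process dX_t = a(t) dt + b(t) dB_t, the quadratic variation is <X>_t = int_0^t b(s)^2 ds (the drift term does not contribute). Here b(s) = 8/5, so
  b(s)^2 = 64/25.
Integrating from 0 to t:
  <X>_t = int_0^t (64/25) ds = 64*t/25.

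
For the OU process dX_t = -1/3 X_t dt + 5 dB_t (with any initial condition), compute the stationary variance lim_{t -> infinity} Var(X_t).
lim Var(X_t) = 75/2

The OU SDE dX = -theta X dt + sigma dB admits the integrating factor exp(theta t): d(exp(theta t) X_t) = sigma exp(theta t) dB_t. Integrating from 0 to t gives X_t = x_0 * exp(-theta t) + sigma * int_0^t exp(-theta (t-s)) dB_s for any initial x_0. The Itô integral has variance (by the Itô isometry) sigma^2 * int_0^t exp(-2 theta (t - s)) ds = sigma^2 * (1 - exp(-2 theta t)) / (2 theta), independent of x_0.
With theta = 1/3, sigma = 5:
  Var(X_t) = (5)^2 * (1 - exp(-2*1/3 t)) / (2 * 1/3) = 75/2 - 75*exp(-2*t/3)/2.
As t -> infinity, exp(-2*1/3 t) -> 0, so the stationary variance is sigma^2 / (2 theta) = 75/2.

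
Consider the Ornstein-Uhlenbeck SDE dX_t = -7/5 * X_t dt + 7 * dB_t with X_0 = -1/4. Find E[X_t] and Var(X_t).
E[X_t] = -exp(-7*t/5)/4; Var(X_t) = 35/2 - 35*exp(-14*t/5)/2

The OU SDE dX = -theta X dt + sigma dB admits the integrating factor exp(theta t): d(exp(theta t) X_t) = sigma exp(theta t) dB_t. Integrating from 0 to t:
  X_t = x_0 * exp(-theta t) + sigma * int_0^t exp(-theta (t-s)) dB_s.
The Itô integral has mean 0 and (by the Itô isometry) variance sigma^2 * int_0^t exp(-2 theta (t - s)) ds = sigma^2 * (1 - exp(-2 theta t)) / (2 theta).
With theta = 7/5, sigma = 7, x_0 = -1/4:
  E[X_t] = -1/4 * exp(-7/5 t) = -exp(-7*t/5)/4
  Var(X_t) = (7)^2 * (1 - exp(-2*7/5 t)) / (2 * 7/5) = 35/2 - 35*exp(-14*t/5)/2.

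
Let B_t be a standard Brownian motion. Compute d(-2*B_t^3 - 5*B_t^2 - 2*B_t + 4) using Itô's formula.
d(-2*B_t^3 - 5*B_t^2 - 2*B_t + 4) = (-6*B_t - 5) dt + (-6*B_t^2 - 10*B_t - 2) dB_t

Itô's formula for f(B_t) gives d f(B_t) = f'(B_t) dB_t + (1/2) f''(B_t) dt. Compute derivatives of f(x) = -2*x^3 - 5*x^2 - 2*x + 4:
  f'(x)  = -6*x^2 - 10*x - 2
  f''(x) = -12*x - 10
Substitute x = B_t and multiply the f'' term by 1/2:
  drift     = (1/2) * (-12*x - 10) evaluated at B_t = -6*B_t - 5
  diffusion = (-6*x^2 - 10*x - 2) evaluated at B_t = -6*B_t^2 - 10*B_t - 2
Therefore d(-2*B_t^3 - 5*B_t^2 - 2*B_t + 4) = (-6*B_t - 5) dt + (-6*B_t^2 - 10*B_t - 2) dB_t.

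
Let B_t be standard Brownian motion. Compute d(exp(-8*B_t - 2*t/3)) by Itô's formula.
d(exp(-8*B_t - 2*t/3)) = (94*exp(-8*B_t - 2*t/3)/3) dt + (-8*exp(-8*B_t - 2*t/3)) dB_t

Itô's formula for f(t, x): d f(t, B_t) = (f_t + (1/2) f_xx) dt + f_x dB_t. Compute partials of f(t, x) = exp(-2*t/3 - 8*x):
  f_t(t,x)  = -2*exp(-2*t/3 - 8*x)/3
  f_x(t,x)  = -8*exp(-2*t/3 - 8*x)
  f_xx(t,x) = 64*exp(-2*t/3 - 8*x)
Assemble drift = f_t + (1/2) f_xx = 94*exp(-2*t/3 - 8*x)/3 and diffusion = f_x = -8*exp(-2*t/3 - 8*x). Substituting x = B_t:
  d(exp(-8*B_t - 2*t/3)) = (94*exp(-8*B_t - 2*t/3)/3) dt + (-8*exp(-8*B_t - 2*t/3)) dB_t.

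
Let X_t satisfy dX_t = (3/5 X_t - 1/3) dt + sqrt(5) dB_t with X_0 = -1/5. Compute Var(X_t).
Var(X_t) = 25*exp(6*t/5)/6 - 25/6

The variance V(t) = Var(X_t) satisfies V'(t) = 2 a V(t) + c^2 with V(0) = 0 (drift coefficient is linear in X, diffusion is constant). With a = 3/5, c = sqrt(5), the solution is
  V(t) = (c^2 / (2 a)) * (exp(2 a t) - 1)
       = (sqrt(5)^2 / (2*(3/5))) * (exp((6/5) t) - 1)
       = 25*exp(6*t/5)/6 - 25/6.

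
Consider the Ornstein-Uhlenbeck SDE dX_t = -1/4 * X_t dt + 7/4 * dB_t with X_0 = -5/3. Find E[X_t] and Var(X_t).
E[X_t] = -5*exp(-t/4)/3; Var(X_t) = 49/8 - 49*exp(-t/2)/8

The OU SDE dX = -theta X dt + sigma dB admits the integrating factor exp(theta t): d(exp(theta t) X_t) = sigma exp(theta t) dB_t. Integrating from 0 to t:
  X_t = x_0 * exp(-theta t) + sigma * int_0^t exp(-theta (t-s)) dB_s.
The Itô integral has mean 0 and (by the Itô isometry) variance sigma^2 * int_0^t exp(-2 theta (t - s)) ds = sigma^2 * (1 - exp(-2 theta t)) / (2 theta).
With theta = 1/4, sigma = 7/4, x_0 = -5/3:
  E[X_t] = -5/3 * exp(-1/4 t) = -5*exp(-t/4)/3
  Var(X_t) = (7/4)^2 * (1 - exp(-2*1/4 t)) / (2 * 1/4) = 49/8 - 49*exp(-t/2)/8.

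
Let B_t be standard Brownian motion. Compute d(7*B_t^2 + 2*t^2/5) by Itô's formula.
d(7*B_t^2 + 2*t^2/5) = (4*t/5 + 7) dt + (14*B_t) dB_t

Itô's formula for f(t, x): d f(t, B_t) = (f_t + (1/2) f_xx) dt + f_x dB_t. Compute partials of f(t, x) = 2*t^2/5 + 7*x^2:
  f_t(t,x)  = 4*t/5
  f_x(t,x)  = 14*x
  f_xx(t,x) = 14
Assemble drift = f_t + (1/2) f_xx = 4*t/5 + 7 and diffusion = f_x = 14*x. Substituting x = B_t:
  d(7*B_t^2 + 2*t^2/5) = (4*t/5 + 7) dt + (14*B_t) dB_t.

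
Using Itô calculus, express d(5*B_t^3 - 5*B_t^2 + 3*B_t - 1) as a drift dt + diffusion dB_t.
d(5*B_t^3 - 5*B_t^2 + 3*B_t - 1) = (15*B_t - 5) dt + (15*B_t^2 - 10*B_t + 3) dB_t

Itô's formula for f(B_t) gives d f(B_t) = f'(B_t) dB_t + (1/2) f''(B_t) dt. Compute derivatives of f(x) = 5*x^3 - 5*x^2 + 3*x - 1:
  f'(x)  = 15*x^2 - 10*x + 3
  f''(x) = 30*x - 10
Substitute x = B_t and multiply the f'' term by 1/2:
  drift     = (1/2) * (30*x - 10) evaluated at B_t = 15*B_t - 5
  diffusion = (15*x^2 - 10*x + 3) evaluated at B_t = 15*B_t^2 - 10*B_t + 3
Therefore d(5*B_t^3 - 5*B_t^2 + 3*B_t - 1) = (15*B_t - 5) dt + (15*B_t^2 - 10*B_t + 3) dB_t.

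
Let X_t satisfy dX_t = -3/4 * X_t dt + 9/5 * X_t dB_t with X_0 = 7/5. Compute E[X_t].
E[X_t] = 7*exp(-3*t/4)/5

For GBM dX = mu X dt + sigma X dB with X_0 = x_0, apply Itô to Y = log X: dY = (mu - sigma^2/2) dt + sigma dB, so Y_t = log(x_0) + (mu - sigma^2/2) t + sigma B_t and hence X_t = x_0 * exp((mu - sigma^2/2) t + sigma B_t).
With mu = -3/4, sigma = 9/5, x_0 = 7/5, this gives:
  X_t = 7/5 * exp((-237/100) * t + (9/5) * B_t).
Since sigma*B_t ~ Normal(0, sigma^2 t), E[exp(sigma*B_t)] = exp(sigma^2 t / 2); so E[X_t] = x_0 * exp((mu - sigma^2/2) t) * exp(sigma^2 t / 2) = x_0 * exp(mu t) = 7*exp(-3*t/4)/5.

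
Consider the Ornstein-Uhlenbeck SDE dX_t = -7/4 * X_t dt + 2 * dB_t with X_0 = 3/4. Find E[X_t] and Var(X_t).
E[X_t] = 3*exp(-7*t/4)/4; Var(X_t) = 8/7 - 8*exp(-7*t/2)/7

The OU SDE dX = -theta X dt + sigma dB admits the integrating factor exp(theta t): d(exp(theta t) X_t) = sigma exp(theta t) dB_t. Integrating from 0 to t:
  X_t = x_0 * exp(-theta t) + sigma * int_0^t exp(-theta (t-s)) dB_s.
The Itô integral has mean 0 and (by the Itô isometry) variance sigma^2 * int_0^t exp(-2 theta (t - s)) ds = sigma^2 * (1 - exp(-2 theta t)) / (2 theta).
With theta = 7/4, sigma = 2, x_0 = 3/4:
  E[X_t] = 3/4 * exp(-7/4 t) = 3*exp(-7*t/4)/4
  Var(X_t) = (2)^2 * (1 - exp(-2*7/4 t)) / (2 * 7/4) = 8/7 - 8*exp(-7*t/2)/7.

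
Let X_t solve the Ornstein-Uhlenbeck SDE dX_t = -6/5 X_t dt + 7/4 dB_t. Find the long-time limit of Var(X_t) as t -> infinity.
lim Var(X_t) = 245/192

The OU SDE dX = -theta X dt + sigma dB admits the integrating factor exp(theta t): d(exp(theta t) X_t) = sigma exp(theta t) dB_t. Integrating from 0 to t gives X_t = x_0 * exp(-theta t) + sigma * int_0^t exp(-theta (t-s)) dB_s for any initial x_0. The Itô integral has variance (by the Itô isometry) sigma^2 * int_0^t exp(-2 theta (t - s)) ds = sigma^2 * (1 - exp(-2 theta t)) / (2 theta), independent of x_0.
With theta = 6/5, sigma = 7/4:
  Var(X_t) = (7/4)^2 * (1 - exp(-2*6/5 t)) / (2 * 6/5) = 245/192 - 245*exp(-12*t/5)/192.
As t -> infinity, exp(-2*6/5 t) -> 0, so the stationary variance is sigma^2 / (2 theta) = 245/192.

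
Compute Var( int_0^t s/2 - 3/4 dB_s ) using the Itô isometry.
Var = t*(4*t^2 - 18*t + 27)/48

The Itô integral of a deterministic integrand f(s) has mean 0 because each increment f(s) * (B_{s+ds} - B_s) has mean 0. By the Itô isometry:
  Var( int_0^t f(s) dB_s ) = E[ (int_0^t f(s) dB_s)^2 ] = int_0^t f(s)^2 ds.
Here f(s) = s/2 - 3/4, so f(s)^2 = (2*s - 3)^2/16. Integrate:
  int_0^t ((2*s - 3)^2/16) ds = t*(4*t^2 - 18*t + 27)/48.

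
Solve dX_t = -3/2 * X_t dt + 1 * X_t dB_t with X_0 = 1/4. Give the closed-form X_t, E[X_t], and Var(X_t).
X_t = 1/4 * exp((-2) t + (1) B_t); E[X_t] = exp(-3*t/2)/4; Var(X_t) = (exp(t) - 1)*exp(-3*t)/16

For GBM dX = mu X dt + sigma X dB with X_0 = x_0, apply Itô to Y = log X: dY = (mu - sigma^2/2) dt + sigma dB, so Y_t = log(x_0) + (mu - sigma^2/2) t + sigma B_t and hence X_t = x_0 * exp((mu - sigma^2/2) t + sigma B_t).
With mu = -3/2, sigma = 1, x_0 = 1/4, this gives:
  X_t = 1/4 * exp((-2) * t + (1) * B_t).
Since sigma*B_t ~ Normal(0, sigma^2 t), E[exp(sigma*B_t)] = exp(sigma^2 t / 2); so E[X_t] = x_0 * exp((mu - sigma^2/2) t) * exp(sigma^2 t / 2) = x_0 * exp(mu t) = exp(-3*t/2)/4.
Var(X_t) = E[X_t^2] - (E[X_t])^2 = x_0^2 * exp(2 mu t) * (exp(sigma^2 t) - 1) = (exp(t) - 1)*exp(-3*t)/16.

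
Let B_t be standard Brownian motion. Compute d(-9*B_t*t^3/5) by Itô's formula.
d(-9*B_t*t^3/5) = (-27*B_t*t^2/5) dt + (-9*t^3/5) dB_t

Itô's formula for f(t, x): d f(t, B_t) = (f_t + (1/2) f_xx) dt + f_x dB_t. Compute partials of f(t, x) = -9*t^3*x/5:
  f_t(t,x)  = -27*t^2*x/5
  f_x(t,x)  = -9*t^3/5
  f_xx(t,x) = 0
Assemble drift = f_t + (1/2) f_xx = -27*t^2*x/5 and diffusion = f_x = -9*t^3/5. Substituting x = B_t:
  d(-9*B_t*t^3/5) = (-27*B_t*t^2/5) dt + (-9*t^3/5) dB_t.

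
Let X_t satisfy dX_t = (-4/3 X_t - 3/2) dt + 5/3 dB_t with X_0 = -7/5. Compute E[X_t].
E[X_t] = -9/8 - 11*exp(-4*t/3)/40

Taking expectations and using E[dB_t] = 0, the mean m(t) = E[X_t] satisfies the ODE m'(t) = a m(t) + b with m(0) = x_0. With a = -4/3, b = -3/2, x_0 = -7/5, the solution is
  m(t) = x_0 * exp(a t) + (b/a) * (exp(a t) - 1)
       = (-7/5) * exp((-4/3) t) + ((-3/2)/(-4/3)) * (exp((-4/3) t) - 1)
       = -9/8 - 11*exp(-4*t/3)/40.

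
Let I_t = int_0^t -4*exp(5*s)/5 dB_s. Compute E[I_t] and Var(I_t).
E[I_t] = 0; Var(I_t) = 8*exp(10*t)/125 - 8/125

The Itô integral of a deterministic integrand f(s) has mean 0 because each increment f(s) * (B_{s+ds} - B_s) has mean 0. By the Itô isometry:
  Var( int_0^t f(s) dB_s ) = E[ (int_0^t f(s) dB_s)^2 ] = int_0^t f(s)^2 ds.
Here f(s) = -4*exp(5*s)/5, so f(s)^2 = 16*exp(10*s)/25. Integrate:
  int_0^t (16*exp(10*s)/25) ds = 8*exp(10*t)/125 - 8/125.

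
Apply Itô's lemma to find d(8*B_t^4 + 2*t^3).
d(8*B_t^4 + 2*t^3) = (48*B_t^2 + 6*t^2) dt + (32*B_t^3) dB_t

Itô's formula for f(t, x): d f(t, B_t) = (f_t + (1/2) f_xx) dt + f_x dB_t. Compute partials of f(t, x) = 2*t^3 + 8*x^4:
  f_t(t,x)  = 6*t^2
  f_x(t,x)  = 32*x^3
  f_xx(t,x) = 96*x^2
Assemble drift = f_t + (1/2) f_xx = 6*t^2 + 48*x^2 and diffusion = f_x = 32*x^3. Substituting x = B_t:
  d(8*B_t^4 + 2*t^3) = (48*B_t^2 + 6*t^2) dt + (32*B_t^3) dB_t.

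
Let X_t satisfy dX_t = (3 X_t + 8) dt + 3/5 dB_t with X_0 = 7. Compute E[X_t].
E[X_t] = 29*exp(3*t)/3 - 8/3

Taking expectations and using E[dB_t] = 0, the mean m(t) = E[X_t] satisfies the ODE m'(t) = a m(t) + b with m(0) = x_0. With a = 3, b = 8, x_0 = 7, the solution is
  m(t) = x_0 * exp(a t) + (b/a) * (exp(a t) - 1)
       = 7 * exp(3 t) + (8/3) * (exp(3 t) - 1)
       = 29*exp(3*t)/3 - 8/3.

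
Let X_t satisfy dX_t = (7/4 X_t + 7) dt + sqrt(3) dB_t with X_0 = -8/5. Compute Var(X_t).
Var(X_t) = 6*exp(7*t/2)/7 - 6/7

The variance V(t) = Var(X_t) satisfies V'(t) = 2 a V(t) + c^2 with V(0) = 0 (drift coefficient is linear in X, diffusion is constant). With a = 7/4, c = sqrt(3), the solution is
  V(t) = (c^2 / (2 a)) * (exp(2 a t) - 1)
       = (sqrt(3)^2 / (2*(7/4))) * (exp((7/2) t) - 1)
       = 6*exp(7*t/2)/7 - 6/7.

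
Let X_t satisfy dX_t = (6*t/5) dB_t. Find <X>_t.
<X>_t = 12*t^3/25

For an Itô process dX_t = a(t) dt + b(t) dB_t, the quadratic variation is <X>_t = int_0^t b(s)^2 ds (the drift term does not contribute). Here b(s) = 6*s/5, so
  b(s)^2 = 36*s^2/25.
Integrating from 0 to t:
  <X>_t = int_0^t (36*s^2/25) ds = 12*t^3/25.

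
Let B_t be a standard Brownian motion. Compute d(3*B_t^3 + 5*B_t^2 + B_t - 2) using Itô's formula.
d(3*B_t^3 + 5*B_t^2 + B_t - 2) = (9*B_t + 5) dt + (9*B_t^2 + 10*B_t + 1) dB_t

Itô's formula for f(B_t) gives d f(B_t) = f'(B_t) dB_t + (1/2) f''(B_t) dt. Compute derivatives of f(x) = 3*x^3 + 5*x^2 + x - 2:
  f'(x)  = 9*x^2 + 10*x + 1
  f''(x) = 18*x + 10
Substitute x = B_t and multiply the f'' term by 1/2:
  drift     = (1/2) * (18*x + 10) evaluated at B_t = 9*B_t + 5
  diffusion = (9*x^2 + 10*x + 1) evaluated at B_t = 9*B_t^2 + 10*B_t + 1
Therefore d(3*B_t^3 + 5*B_t^2 + B_t - 2) = (9*B_t + 5) dt + (9*B_t^2 + 10*B_t + 1) dB_t.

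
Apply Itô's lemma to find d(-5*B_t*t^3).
d(-5*B_t*t^3) = (-15*B_t*t^2) dt + (-5*t^3) dB_t

Itô's formula for f(t, x): d f(t, B_t) = (f_t + (1/2) f_xx) dt + f_x dB_t. Compute partials of f(t, x) = -5*t^3*x:
  f_t(t,x)  = -15*t^2*x
  f_x(t,x)  = -5*t^3
  f_xx(t,x) = 0
Assemble drift = f_t + (1/2) f_xx = -15*t^2*x and diffusion = f_x = -5*t^3. Substituting x = B_t:
  d(-5*B_t*t^3) = (-15*B_t*t^2) dt + (-5*t^3) dB_t.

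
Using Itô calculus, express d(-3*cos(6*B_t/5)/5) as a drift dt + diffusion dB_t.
d(-3*cos(6*B_t/5)/5) = (54*cos(6*B_t/5)/125) dt + (18*sin(6*B_t/5)/25) dB_t

Itô's formula for f(B_t) gives d f(B_t) = f'(B_t) dB_t + (1/2) f''(B_t) dt. Compute derivatives of f(x) = -3*cos(6*x/5)/5:
  f'(x)  = 18*sin(6*x/5)/25
  f''(x) = 108*cos(6*x/5)/125
Substitute x = B_t and multiply the f'' term by 1/2:
  drift     = (1/2) * (108*cos(6*x/5)/125) evaluated at B_t = 54*cos(6*B_t/5)/125
  diffusion = (18*sin(6*x/5)/25) evaluated at B_t = 18*sin(6*B_t/5)/25
Therefore d(-3*cos(6*B_t/5)/5) = (54*cos(6*B_t/5)/125) dt + (18*sin(6*B_t/5)/25) dB_t.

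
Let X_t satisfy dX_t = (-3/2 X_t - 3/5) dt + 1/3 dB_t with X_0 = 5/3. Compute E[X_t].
E[X_t] = -2/5 + 31*exp(-3*t/2)/15

Taking expectations and using E[dB_t] = 0, the mean m(t) = E[X_t] satisfies the ODE m'(t) = a m(t) + b with m(0) = x_0. With a = -3/2, b = -3/5, x_0 = 5/3, the solution is
  m(t) = x_0 * exp(a t) + (b/a) * (exp(a t) - 1)
       = (5/3) * exp((-3/2) t) + ((-3/5)/(-3/2)) * (exp((-3/2) t) - 1)
       = -2/5 + 31*exp(-3*t/2)/15.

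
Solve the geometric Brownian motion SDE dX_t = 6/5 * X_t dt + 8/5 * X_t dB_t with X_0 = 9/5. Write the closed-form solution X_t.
X_t = 9/5 * exp((-2/25) * t + (8/5) * B_t)

For GBM dX = mu X dt + sigma X dB with X_0 = x_0, apply Itô to Y = log X: dY = (mu - sigma^2/2) dt + sigma dB, so Y_t = log(x_0) + (mu - sigma^2/2) t + sigma B_t and hence X_t = x_0 * exp((mu - sigma^2/2) t + sigma B_t).
With mu = 6/5, sigma = 8/5, x_0 = 9/5, this gives:
  X_t = 9/5 * exp((-2/25) * t + (8/5) * B_t).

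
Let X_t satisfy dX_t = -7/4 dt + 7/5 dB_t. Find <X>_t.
<X>_t = 49*t/25

For an Itô process dX_t = a(t) dt + b(t) dB_t, the quadratic variation is <X>_t = int_0^t b(s)^2 ds (the drift term does not contribute). Here b(s) = 7/5, so
  b(s)^2 = 49/25.
Integrating from 0 to t:
  <X>_t = int_0^t (49/25) ds = 49*t/25.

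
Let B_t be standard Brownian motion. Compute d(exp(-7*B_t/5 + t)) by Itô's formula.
d(exp(-7*B_t/5 + t)) = (99*exp(-7*B_t/5 + t)/50) dt + (-7*exp(-7*B_t/5 + t)/5) dB_t

Itô's formula for f(t, x): d f(t, B_t) = (f_t + (1/2) f_xx) dt + f_x dB_t. Compute partials of f(t, x) = exp(t - 7*x/5):
  f_t(t,x)  = exp(t - 7*x/5)
  f_x(t,x)  = -7*exp(t - 7*x/5)/5
  f_xx(t,x) = 49*exp(t - 7*x/5)/25
Assemble drift = f_t + (1/2) f_xx = 99*exp(t - 7*x/5)/50 and diffusion = f_x = -7*exp(t - 7*x/5)/5. Substituting x = B_t:
  d(exp(-7*B_t/5 + t)) = (99*exp(-7*B_t/5 + t)/50) dt + (-7*exp(-7*B_t/5 + t)/5) dB_t.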